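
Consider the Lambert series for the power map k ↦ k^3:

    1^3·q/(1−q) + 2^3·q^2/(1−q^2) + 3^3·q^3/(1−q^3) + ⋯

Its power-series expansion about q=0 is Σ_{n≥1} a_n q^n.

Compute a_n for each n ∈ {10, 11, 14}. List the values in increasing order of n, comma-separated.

q^10  k|10↦f(k): 1:1 2:8 5:125 10:1000  a_10=1134
n=11: 11·1 1·11  f→[1331+1]=1332
q^14  k|14↦f(k): 1:1 2:8 7:343 14:2744  a_14=3096

1134, 1332, 3096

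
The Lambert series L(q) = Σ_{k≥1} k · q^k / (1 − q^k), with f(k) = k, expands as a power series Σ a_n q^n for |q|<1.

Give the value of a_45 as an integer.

[q^45] f(45)=45,f(15)=15,f(9)=9,f(5)=5,f(3)=3,f(1)=1 ⇒ 78

a_45 = 78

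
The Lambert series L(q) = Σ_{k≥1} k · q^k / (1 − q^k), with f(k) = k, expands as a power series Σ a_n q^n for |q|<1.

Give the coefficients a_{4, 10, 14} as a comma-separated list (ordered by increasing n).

7, 18, 24

n=4: 4·1 2·2 1·4  f→[4+2+1]=7
[q^10] f(10)=10,f(5)=5,f(2)=2,f(1)=1 ⇒ 18
d|14:{1,2,7,14}  Σf=1+2+7+14=24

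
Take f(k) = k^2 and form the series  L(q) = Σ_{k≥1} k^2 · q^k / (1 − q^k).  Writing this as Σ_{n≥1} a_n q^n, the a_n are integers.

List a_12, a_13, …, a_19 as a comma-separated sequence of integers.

210, 170, 250, 260, 341, 290, 455, 362

q^12  k|12↦f(k): 12:144 6:36 4:16 3:9 2:4 1:1  a_12=210
[q^13] f(1)=1,f(13)=169 ⇒ 170
q^14  k|14↦f(k): 1:1 2:4 7:49 14:196  a_14=250
n=15: 1·15 3·5 5·3 15·1  f→[1+9+25+225]=260
d|16:{1,2,4,8,16}  Σf=1+4+16+64+256=341
[q^17] f(17)=289,f(1)=1 ⇒ 290
n=18: 1·18 2·9 3·6 6·3 9·2 18·1  f→[1+4+9+36+81+324]=455
n=19: 19·1 1·19  f→[361+1]=362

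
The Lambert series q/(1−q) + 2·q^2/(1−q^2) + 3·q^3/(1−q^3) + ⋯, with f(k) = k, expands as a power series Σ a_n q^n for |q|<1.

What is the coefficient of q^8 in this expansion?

d|8:{1,2,4,8}  Σf=1+2+4+8=15

a_8 = 15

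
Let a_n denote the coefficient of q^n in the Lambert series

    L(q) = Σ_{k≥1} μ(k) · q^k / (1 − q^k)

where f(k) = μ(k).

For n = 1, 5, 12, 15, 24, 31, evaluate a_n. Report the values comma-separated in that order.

d|1:{1}  Σμ=1=1
d|5:{5,1}  Σμ=(-1)+1=0
[q^12] μ(12)=0,μ(6)=1,μ(4)=0,μ(3)=-1,μ(2)=-1,μ(1)=1 ⇒ 0
n=15: 15·1 5·3 3·5 1·15  μ→[1+(-1)+(-1)+1]=0
[q^24] μ(24)=0,μ(12)=0,μ(8)=0,μ(6)=1,μ(4)=0,μ(3)=-1,μ(2)=-1,μ(1)=1 ⇒ 0
[q^31] μ(1)=1,μ(31)=-1 ⇒ 0

1, 0, 0, 0, 0, 0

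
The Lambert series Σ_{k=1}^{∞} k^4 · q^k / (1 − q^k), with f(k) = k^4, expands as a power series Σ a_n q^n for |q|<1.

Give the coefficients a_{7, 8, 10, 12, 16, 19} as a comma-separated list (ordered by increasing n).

q^7  k|7↦f(k): 1:1 7:2401  a_7=2402
q^8  k|8↦f(k): 1:1 2:16 4:256 8:4096  a_8=4369
[q^10] f(10)=10000,f(5)=625,f(2)=16,f(1)=1 ⇒ 10642
[q^12] f(12)=20736,f(6)=1296,f(4)=256,f(3)=81,f(2)=16,f(1)=1 ⇒ 22386
[q^16] f(1)=1,f(2)=16,f(4)=256,f(8)=4096,f(16)=65536 ⇒ 69905
q^19  k|19↦f(k): 19:130321 1:1  a_19=130322

2402, 4369, 10642, 22386, 69905, 130322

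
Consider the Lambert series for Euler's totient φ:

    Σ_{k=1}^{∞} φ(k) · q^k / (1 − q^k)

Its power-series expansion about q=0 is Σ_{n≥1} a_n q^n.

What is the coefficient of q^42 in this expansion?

q^42  k|42↦φ(k): 42:12 21:12 14:6 7:6 6:2 3:2 2:1 1:1  a_42=42

a_42 = 42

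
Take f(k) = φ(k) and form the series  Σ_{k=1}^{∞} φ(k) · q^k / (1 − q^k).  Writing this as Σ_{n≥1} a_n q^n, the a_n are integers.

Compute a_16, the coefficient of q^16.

[q^16] φ(1)=1,φ(2)=1,φ(4)=2,φ(8)=4,φ(16)=8 ⇒ 16

a_16 = 16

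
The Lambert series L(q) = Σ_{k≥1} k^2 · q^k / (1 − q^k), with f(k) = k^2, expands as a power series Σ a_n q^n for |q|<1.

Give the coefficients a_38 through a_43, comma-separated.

d|38:{1,2,19,38}  Σf=1+4+361+1444=1810
q^39  k|39↦f(k): 39:1521 13:169 3:9 1:1  a_39=1700
d|40:{40,20,10,8,5,4,2,1}  Σf=1600+400+100+64+25+16+4+1=2210
q^41  k|41↦f(k): 1:1 41:1681  a_41=1682
q^42  k|42↦f(k): 42:1764 21:441 14:196 7:49 6:36 3:9 2:4 1:1  a_42=2500
[q^43] f(43)=1849,f(1)=1 ⇒ 1850

1810, 1700, 2210, 1682, 2500, 1850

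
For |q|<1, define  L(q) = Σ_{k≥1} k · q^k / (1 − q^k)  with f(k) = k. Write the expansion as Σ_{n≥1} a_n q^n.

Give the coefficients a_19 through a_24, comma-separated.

20, 42, 32, 36, 24, 60

q^19  k|19↦f(k): 1:1 19:19  a_19=20
q^20  k|20↦f(k): 1:1 2:2 4:4 5:5 10:10 20:20  a_20=42
d|21:{21,7,3,1}  Σf=21+7+3+1=32
d|22:{22,11,2,1}  Σf=22+11+2+1=36
n=23: 23·1 1·23  f→[23+1]=24
[q^24] f(24)=24,f(12)=12,f(8)=8,f(6)=6,f(4)=4,f(3)=3,f(2)=2,f(1)=1 ⇒ 60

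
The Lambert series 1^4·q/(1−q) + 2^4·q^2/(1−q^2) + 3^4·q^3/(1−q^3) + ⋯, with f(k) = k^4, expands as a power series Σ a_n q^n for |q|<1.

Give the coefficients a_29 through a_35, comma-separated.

707282, 872644, 923522, 1118481, 1200644, 1419874, 1503652

[q^29] f(29)=707281,f(1)=1 ⇒ 707282
d|30:{1,2,3,5,6,10,15,30}  Σf=1+16+81+625+1296+10000+50625+810000=872644
n=31: 31·1 1·31  f→[923521+1]=923522
q^32  k|32↦f(k): 1:1 2:16 4:256 8:4096 16:65536 32:1048576  a_32=1118481
n=33: 33·1 11·3 3·11 1·33  f→[1185921+14641+81+1]=1200644
d|34:{1,2,17,34}  Σf=1+16+83521+1336336=1419874
[q^35] f(1)=1,f(5)=625,f(7)=2401,f(35)=1500625 ⇒ 1503652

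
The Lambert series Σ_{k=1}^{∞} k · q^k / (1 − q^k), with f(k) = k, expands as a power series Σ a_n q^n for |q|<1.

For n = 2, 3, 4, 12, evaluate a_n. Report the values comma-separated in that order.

[q^2] f(1)=1,f(2)=2 ⇒ 3
q^3  k|3↦f(k): 3:3 1:1  a_3=4
[q^4] f(1)=1,f(2)=2,f(4)=4 ⇒ 7
[q^12] f(12)=12,f(6)=6,f(4)=4,f(3)=3,f(2)=2,f(1)=1 ⇒ 28

3, 4, 7, 28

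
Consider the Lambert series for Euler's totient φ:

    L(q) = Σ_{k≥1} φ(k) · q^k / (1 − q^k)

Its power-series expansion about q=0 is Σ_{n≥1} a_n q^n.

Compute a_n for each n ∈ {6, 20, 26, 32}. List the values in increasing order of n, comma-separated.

q^6  k|6↦φ(k): 1:1 2:1 3:2 6:2  a_6=6
q^20  k|20↦φ(k): 20:8 10:4 5:4 4:2 2:1 1:1  a_20=20
n=26: 26·1 13·2 2·13 1·26  φ→[12+12+1+1]=26
[q^32] φ(1)=1,φ(2)=1,φ(4)=2,φ(8)=4,φ(16)=8,φ(32)=16 ⇒ 32

6, 20, 26, 32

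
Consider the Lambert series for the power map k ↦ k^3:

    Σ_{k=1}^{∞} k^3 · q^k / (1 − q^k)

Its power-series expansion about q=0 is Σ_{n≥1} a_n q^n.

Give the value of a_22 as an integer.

n=22: 1·22 2·11 11·2 22·1  f→[1+8+1331+10648]=11988

a_22 = 11988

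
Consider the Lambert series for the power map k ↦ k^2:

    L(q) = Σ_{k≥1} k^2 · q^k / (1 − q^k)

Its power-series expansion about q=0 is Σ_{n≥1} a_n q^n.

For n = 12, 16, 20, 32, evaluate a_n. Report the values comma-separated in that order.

q^12  k|12↦f(k): 1:1 2:4 3:9 4:16 6:36 12:144  a_12=210
q^16  k|16↦f(k): 16:256 8:64 4:16 2:4 1:1  a_16=341
d|20:{1,2,4,5,10,20}  Σf=1+4+16+25+100+400=546
n=32: 1·32 2·16 4·8 8·4 16·2 32·1  f→[1+4+16+64+256+1024]=1365

210, 341, 546, 1365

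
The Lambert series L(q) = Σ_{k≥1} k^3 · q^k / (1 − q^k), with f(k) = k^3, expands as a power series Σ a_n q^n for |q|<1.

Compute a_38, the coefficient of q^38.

a_38 = 61740

d|38:{38,19,2,1}  Σf=54872+6859+8+1=61740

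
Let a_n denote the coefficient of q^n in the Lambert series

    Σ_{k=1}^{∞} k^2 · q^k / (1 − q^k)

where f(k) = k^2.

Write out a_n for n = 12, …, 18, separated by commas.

d|12:{12,6,4,3,2,1}  Σf=144+36+16+9+4+1=210
n=13: 13·1 1·13  f→[169+1]=170
n=14: 14·1 7·2 2·7 1·14  f→[196+49+4+1]=250
d|15:{15,5,3,1}  Σf=225+25+9+1=260
q^16  k|16↦f(k): 16:256 8:64 4:16 2:4 1:1  a_16=341
d|17:{17,1}  Σf=289+1=290
n=18: 1·18 2·9 3·6 6·3 9·2 18·1  f→[1+4+9+36+81+324]=455

210, 170, 250, 260, 341, 290, 455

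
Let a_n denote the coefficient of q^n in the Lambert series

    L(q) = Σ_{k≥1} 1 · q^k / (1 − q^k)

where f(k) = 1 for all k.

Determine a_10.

a_10 = 4

q^10  k|10↦f(k): 1:1 2:1 5:1 10:1  a_10=4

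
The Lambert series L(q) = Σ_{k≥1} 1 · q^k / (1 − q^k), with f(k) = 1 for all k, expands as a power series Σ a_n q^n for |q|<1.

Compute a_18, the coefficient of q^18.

a_18 = 6

q^18  k|18↦f(k): 18:1 9:1 6:1 3:1 2:1 1:1  a_18=6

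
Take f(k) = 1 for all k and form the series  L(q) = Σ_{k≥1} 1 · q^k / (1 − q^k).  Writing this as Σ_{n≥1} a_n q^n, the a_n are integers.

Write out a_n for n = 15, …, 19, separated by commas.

4, 5, 2, 6, 2

[q^15] f(15)=1,f(5)=1,f(3)=1,f(1)=1 ⇒ 4
[q^16] f(1)=1,f(2)=1,f(4)=1,f(8)=1,f(16)=1 ⇒ 5
d|17:{17,1}  Σf=1+1=2
d|18:{1,2,3,6,9,18}  Σf=1+1+1+1+1+1=6
q^19  k|19↦f(k): 19:1 1:1  a_19=2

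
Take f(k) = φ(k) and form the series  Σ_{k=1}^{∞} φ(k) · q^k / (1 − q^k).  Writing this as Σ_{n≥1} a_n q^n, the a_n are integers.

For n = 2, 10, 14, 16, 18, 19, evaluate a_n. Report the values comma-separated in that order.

n=2: 2·1 1·2  φ→[1+1]=2
q^10  k|10↦φ(k): 1:1 2:1 5:4 10:4  a_10=10
q^14  k|14↦φ(k): 14:6 7:6 2:1 1:1  a_14=14
d|16:{16,8,4,2,1}  Σφ=8+4+2+1+1=16
d|18:{18,9,6,3,2,1}  Σφ=6+6+2+2+1+1=18
n=19: 1·19 19·1  φ→[1+18]=19

2, 10, 14, 16, 18, 19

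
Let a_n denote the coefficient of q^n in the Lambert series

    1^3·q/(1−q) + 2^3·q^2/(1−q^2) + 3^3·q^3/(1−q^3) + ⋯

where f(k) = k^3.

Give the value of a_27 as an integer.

n=27: 1·27 3·9 9·3 27·1  f→[1+27+729+19683]=20440

a_27 = 20440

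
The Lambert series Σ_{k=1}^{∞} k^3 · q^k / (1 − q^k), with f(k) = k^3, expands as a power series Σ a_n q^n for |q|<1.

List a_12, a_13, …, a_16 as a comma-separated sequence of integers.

2044, 2198, 3096, 3528, 4681

q^12  k|12↦f(k): 12:1728 6:216 4:64 3:27 2:8 1:1  a_12=2044
n=13: 13·1 1·13  f→[2197+1]=2198
[q^14] f(14)=2744,f(7)=343,f(2)=8,f(1)=1 ⇒ 3096
[q^15] f(15)=3375,f(5)=125,f(3)=27,f(1)=1 ⇒ 3528
n=16: 16·1 8·2 4·4 2·8 1·16  f→[4096+512+64+8+1]=4681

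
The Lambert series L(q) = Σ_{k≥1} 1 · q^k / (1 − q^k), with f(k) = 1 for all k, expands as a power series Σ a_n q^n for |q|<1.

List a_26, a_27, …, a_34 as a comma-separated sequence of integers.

d|26:{1,2,13,26}  Σf=1+1+1+1=4
[q^27] f(27)=1,f(9)=1,f(3)=1,f(1)=1 ⇒ 4
d|28:{1,2,4,7,14,28}  Σf=1+1+1+1+1+1=6
[q^29] f(1)=1,f(29)=1 ⇒ 2
[q^30] f(30)=1,f(15)=1,f(10)=1,f(6)=1,f(5)=1,f(3)=1,f(2)=1,f(1)=1 ⇒ 8
n=31: 31·1 1·31  f→[1+1]=2
[q^32] f(1)=1,f(2)=1,f(4)=1,f(8)=1,f(16)=1,f(32)=1 ⇒ 6
d|33:{33,11,3,1}  Σf=1+1+1+1=4
[q^34] f(1)=1,f(2)=1,f(17)=1,f(34)=1 ⇒ 4

4, 4, 6, 2, 8, 2, 6, 4, 4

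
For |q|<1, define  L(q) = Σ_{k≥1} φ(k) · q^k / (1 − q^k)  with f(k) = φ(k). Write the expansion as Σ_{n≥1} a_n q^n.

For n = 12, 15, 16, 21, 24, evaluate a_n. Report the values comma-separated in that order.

n=12: 12·1 6·2 4·3 3·4 2·6 1·12  φ→[4+2+2+2+1+1]=12
n=15: 15·1 5·3 3·5 1·15  φ→[8+4+2+1]=15
q^16  k|16↦φ(k): 16:8 8:4 4:2 2:1 1:1  a_16=16
d|21:{1,3,7,21}  Σφ=1+2+6+12=21
q^24  k|24↦φ(k): 24:8 12:4 8:4 6:2 4:2 3:2 2:1 1:1  a_24=24

12, 15, 16, 21, 24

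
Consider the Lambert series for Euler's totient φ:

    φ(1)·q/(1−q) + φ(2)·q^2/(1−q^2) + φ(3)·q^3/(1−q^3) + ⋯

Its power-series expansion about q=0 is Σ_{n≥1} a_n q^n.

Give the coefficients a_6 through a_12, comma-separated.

d|6:{6,3,2,1}  Σφ=2+2+1+1=6
[q^7] φ(7)=6,φ(1)=1 ⇒ 7
q^8  k|8↦φ(k): 1:1 2:1 4:2 8:4  a_8=8
n=9: 1·9 3·3 9·1  φ→[1+2+6]=9
q^10  k|10↦φ(k): 10:4 5:4 2:1 1:1  a_10=10
d|11:{1,11}  Σφ=1+10=11
d|12:{12,6,4,3,2,1}  Σφ=4+2+2+2+1+1=12

6, 7, 8, 9, 10, 11, 12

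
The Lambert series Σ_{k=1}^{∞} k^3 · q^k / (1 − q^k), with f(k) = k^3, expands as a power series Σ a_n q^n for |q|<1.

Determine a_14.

a_14 = 3096

d|14:{1,2,7,14}  Σf=1+8+343+2744=3096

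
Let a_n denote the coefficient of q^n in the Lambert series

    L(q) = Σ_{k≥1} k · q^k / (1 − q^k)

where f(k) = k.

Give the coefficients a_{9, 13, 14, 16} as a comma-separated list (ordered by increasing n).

13, 14, 24, 31

d|9:{9,3,1}  Σf=9+3+1=13
d|13:{13,1}  Σf=13+1=14
[q^14] f(1)=1,f(2)=2,f(7)=7,f(14)=14 ⇒ 24
d|16:{16,8,4,2,1}  Σf=16+8+4+2+1=31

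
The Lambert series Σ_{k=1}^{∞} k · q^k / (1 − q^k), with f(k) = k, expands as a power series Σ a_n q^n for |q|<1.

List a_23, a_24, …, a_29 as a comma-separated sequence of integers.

24, 60, 31, 42, 40, 56, 30

d|23:{1,23}  Σf=1+23=24
q^24  k|24↦f(k): 24:24 12:12 8:8 6:6 4:4 3:3 2:2 1:1  a_24=60
n=25: 1·25 5·5 25·1  f→[1+5+25]=31
[q^26] f(26)=26,f(13)=13,f(2)=2,f(1)=1 ⇒ 42
[q^27] f(27)=27,f(9)=9,f(3)=3,f(1)=1 ⇒ 40
d|28:{28,14,7,4,2,1}  Σf=28+14+7+4+2+1=56
n=29: 29·1 1·29  f→[29+1]=30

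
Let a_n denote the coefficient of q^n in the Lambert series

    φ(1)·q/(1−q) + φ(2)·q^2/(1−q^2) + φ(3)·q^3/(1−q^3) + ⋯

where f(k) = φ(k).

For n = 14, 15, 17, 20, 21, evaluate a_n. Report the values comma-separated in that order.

n=14: 14·1 7·2 2·7 1·14  φ→[6+6+1+1]=14
[q^15] φ(1)=1,φ(3)=2,φ(5)=4,φ(15)=8 ⇒ 15
q^17  k|17↦φ(k): 17:16 1:1  a_17=17
n=20: 1·20 2·10 4·5 5·4 10·2 20·1  φ→[1+1+2+4+4+8]=20
q^21  k|21↦φ(k): 21:12 7:6 3:2 1:1  a_21=21

14, 15, 17, 20, 21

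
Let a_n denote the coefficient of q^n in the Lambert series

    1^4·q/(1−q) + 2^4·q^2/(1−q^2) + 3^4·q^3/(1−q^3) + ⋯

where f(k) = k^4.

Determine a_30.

n=30: 30·1 15·2 10·3 6·5 5·6 3·10 2·15 1·30  f→[810000+50625+10000+1296+625+81+16+1]=872644

a_30 = 872644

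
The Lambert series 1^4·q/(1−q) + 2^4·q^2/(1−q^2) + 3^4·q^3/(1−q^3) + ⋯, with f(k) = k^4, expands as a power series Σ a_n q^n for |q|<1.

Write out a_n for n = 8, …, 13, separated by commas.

4369, 6643, 10642, 14642, 22386, 28562

n=8: 8·1 4·2 2·4 1·8  f→[4096+256+16+1]=4369
n=9: 9·1 3·3 1·9  f→[6561+81+1]=6643
q^10  k|10↦f(k): 10:10000 5:625 2:16 1:1  a_10=10642
n=11: 11·1 1·11  f→[14641+1]=14642
q^12  k|12↦f(k): 1:1 2:16 3:81 4:256 6:1296 12:20736  a_12=22386
d|13:{1,13}  Σf=1+28561=28562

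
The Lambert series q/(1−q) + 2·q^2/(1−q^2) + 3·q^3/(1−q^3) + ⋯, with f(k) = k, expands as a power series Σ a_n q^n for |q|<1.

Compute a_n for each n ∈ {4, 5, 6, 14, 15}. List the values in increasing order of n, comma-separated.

n=4: 1·4 2·2 4·1  f→[1+2+4]=7
q^5  k|5↦f(k): 1:1 5:5  a_5=6
n=6: 1·6 2·3 3·2 6·1  f→[1+2+3+6]=12
q^14  k|14↦f(k): 1:1 2:2 7:7 14:14  a_14=24
q^15  k|15↦f(k): 1:1 3:3 5:5 15:15  a_15=24

7, 6, 12, 24, 24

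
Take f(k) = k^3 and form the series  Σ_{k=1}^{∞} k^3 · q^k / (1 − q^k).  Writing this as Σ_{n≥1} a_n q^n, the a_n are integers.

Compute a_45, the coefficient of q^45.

a_45 = 95382

q^45  k|45↦f(k): 45:91125 15:3375 9:729 5:125 3:27 1:1  a_45=95382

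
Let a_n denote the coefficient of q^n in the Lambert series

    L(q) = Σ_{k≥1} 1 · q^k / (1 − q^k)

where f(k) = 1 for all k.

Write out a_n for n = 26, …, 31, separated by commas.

d|26:{1,2,13,26}  Σf=1+1+1+1=4
n=27: 1·27 3·9 9·3 27·1  f→[1+1+1+1]=4
n=28: 28·1 14·2 7·4 4·7 2·14 1·28  f→[1+1+1+1+1+1]=6
d|29:{1,29}  Σf=1+1=2
n=30: 1·30 2·15 3·10 5·6 6·5 10·3 15·2 30·1  f→[1+1+1+1+1+1+1+1]=8
[q^31] f(31)=1,f(1)=1 ⇒ 2

4, 4, 6, 2, 8, 2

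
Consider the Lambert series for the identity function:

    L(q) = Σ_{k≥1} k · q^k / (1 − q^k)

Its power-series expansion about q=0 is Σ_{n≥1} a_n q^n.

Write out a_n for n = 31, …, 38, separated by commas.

q^31  k|31↦f(k): 31:31 1:1  a_31=32
q^32  k|32↦f(k): 1:1 2:2 4:4 8:8 16:16 32:32  a_32=63
d|33:{33,11,3,1}  Σf=33+11+3+1=48
n=34: 1·34 2·17 17·2 34·1  f→[1+2+17+34]=54
n=35: 35·1 7·5 5·7 1·35  f→[35+7+5+1]=48
d|36:{1,2,3,4,6,9,12,18,36}  Σf=1+2+3+4+6+9+12+18+36=91
d|37:{1,37}  Σf=1+37=38
d|38:{1,2,19,38}  Σf=1+2+19+38=60

32, 63, 48, 54, 48, 91, 38, 60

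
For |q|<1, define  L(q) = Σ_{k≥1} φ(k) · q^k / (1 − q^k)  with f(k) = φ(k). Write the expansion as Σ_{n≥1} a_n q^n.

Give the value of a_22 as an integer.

q^22  k|22↦φ(k): 1:1 2:1 11:10 22:10  a_22=22

a_22 = 22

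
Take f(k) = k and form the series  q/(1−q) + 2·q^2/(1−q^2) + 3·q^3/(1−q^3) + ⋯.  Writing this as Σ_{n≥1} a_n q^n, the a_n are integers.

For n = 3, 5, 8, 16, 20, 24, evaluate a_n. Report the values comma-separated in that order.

d|3:{3,1}  Σf=3+1=4
q^5  k|5↦f(k): 5:5 1:1  a_5=6
[q^8] f(1)=1,f(2)=2,f(4)=4,f(8)=8 ⇒ 15
[q^16] f(1)=1,f(2)=2,f(4)=4,f(8)=8,f(16)=16 ⇒ 31
n=20: 20·1 10·2 5·4 4·5 2·10 1·20  f→[20+10+5+4+2+1]=42
d|24:{24,12,8,6,4,3,2,1}  Σf=24+12+8+6+4+3+2+1=60

4, 6, 15, 31, 42, 60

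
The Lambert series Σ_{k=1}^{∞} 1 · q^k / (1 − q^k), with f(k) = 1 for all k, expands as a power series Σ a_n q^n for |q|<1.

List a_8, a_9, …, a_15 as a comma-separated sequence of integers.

q^8  k|8↦f(k): 1:1 2:1 4:1 8:1  a_8=4
d|9:{9,3,1}  Σf=1+1+1=3
n=10: 1·10 2·5 5·2 10·1  f→[1+1+1+1]=4
[q^11] f(11)=1,f(1)=1 ⇒ 2
d|12:{1,2,3,4,6,12}  Σf=1+1+1+1+1+1=6
[q^13] f(13)=1,f(1)=1 ⇒ 2
d|14:{14,7,2,1}  Σf=1+1+1+1=4
q^15  k|15↦f(k): 1:1 3:1 5:1 15:1  a_15=4

4, 3, 4, 2, 6, 2, 4, 4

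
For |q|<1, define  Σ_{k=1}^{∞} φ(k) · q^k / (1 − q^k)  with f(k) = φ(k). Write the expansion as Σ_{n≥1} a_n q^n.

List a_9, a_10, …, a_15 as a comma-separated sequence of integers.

n=9: 1·9 3·3 9·1  φ→[1+2+6]=9
[q^10] φ(10)=4,φ(5)=4,φ(2)=1,φ(1)=1 ⇒ 10
n=11: 1·11 11·1  φ→[1+10]=11
n=12: 1·12 2·6 3·4 4·3 6·2 12·1  φ→[1+1+2+2+2+4]=12
q^13  k|13↦φ(k): 13:12 1:1  a_13=13
n=14: 14·1 7·2 2·7 1·14  φ→[6+6+1+1]=14
n=15: 1·15 3·5 5·3 15·1  φ→[1+2+4+8]=15

9, 10, 11, 12, 13, 14, 15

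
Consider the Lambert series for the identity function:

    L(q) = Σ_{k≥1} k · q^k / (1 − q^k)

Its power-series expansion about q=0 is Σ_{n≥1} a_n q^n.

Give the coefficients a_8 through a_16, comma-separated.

n=8: 8·1 4·2 2·4 1·8  f→[8+4+2+1]=15
q^9  k|9↦f(k): 1:1 3:3 9:9  a_9=13
[q^10] f(10)=10,f(5)=5,f(2)=2,f(1)=1 ⇒ 18
q^11  k|11↦f(k): 1:1 11:11  a_11=12
n=12: 1·12 2·6 3·4 4·3 6·2 12·1  f→[1+2+3+4+6+12]=28
n=13: 1·13 13·1  f→[1+13]=14
n=14: 14·1 7·2 2·7 1·14  f→[14+7+2+1]=24
q^15  k|15↦f(k): 15:15 5:5 3:3 1:1  a_15=24
q^16  k|16↦f(k): 16:16 8:8 4:4 2:2 1:1  a_16=31

15, 13, 18, 12, 28, 14, 24, 24, 31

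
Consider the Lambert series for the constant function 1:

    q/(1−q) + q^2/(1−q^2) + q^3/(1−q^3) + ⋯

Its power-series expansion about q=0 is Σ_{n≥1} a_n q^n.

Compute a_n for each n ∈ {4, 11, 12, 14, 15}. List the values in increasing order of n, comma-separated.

d|4:{4,2,1}  Σf=1+1+1=3
q^11  k|11↦f(k): 11:1 1:1  a_11=2
q^12  k|12↦f(k): 12:1 6:1 4:1 3:1 2:1 1:1  a_12=6
q^14  k|14↦f(k): 14:1 7:1 2:1 1:1  a_14=4
n=15: 15·1 5·3 3·5 1·15  f→[1+1+1+1]=4

3, 2, 6, 4, 4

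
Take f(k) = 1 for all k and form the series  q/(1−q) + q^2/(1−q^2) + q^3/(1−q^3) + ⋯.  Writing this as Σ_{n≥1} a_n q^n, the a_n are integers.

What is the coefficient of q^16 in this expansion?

[q^16] f(1)=1,f(2)=1,f(4)=1,f(8)=1,f(16)=1 ⇒ 5

a_16 = 5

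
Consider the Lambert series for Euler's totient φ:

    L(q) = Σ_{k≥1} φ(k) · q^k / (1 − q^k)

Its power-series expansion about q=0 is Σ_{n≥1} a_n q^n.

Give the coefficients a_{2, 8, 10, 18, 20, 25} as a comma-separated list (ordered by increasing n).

q^2  k|2↦φ(k): 2:1 1:1  a_2=2
d|8:{1,2,4,8}  Σφ=1+1+2+4=8
n=10: 1·10 2·5 5·2 10·1  φ→[1+1+4+4]=10
d|18:{18,9,6,3,2,1}  Σφ=6+6+2+2+1+1=18
d|20:{20,10,5,4,2,1}  Σφ=8+4+4+2+1+1=20
[q^25] φ(1)=1,φ(5)=4,φ(25)=20 ⇒ 25

2, 8, 10, 18, 20, 25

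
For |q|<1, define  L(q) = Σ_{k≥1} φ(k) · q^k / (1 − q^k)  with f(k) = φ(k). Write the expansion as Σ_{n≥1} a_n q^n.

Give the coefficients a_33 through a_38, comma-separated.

[q^33] φ(1)=1,φ(3)=2,φ(11)=10,φ(33)=20 ⇒ 33
q^34  k|34↦φ(k): 34:16 17:16 2:1 1:1  a_34=34
q^35  k|35↦φ(k): 1:1 5:4 7:6 35:24  a_35=35
d|36:{1,2,3,4,6,9,12,18,36}  Σφ=1+1+2+2+2+6+4+6+12=36
d|37:{1,37}  Σφ=1+36=37
[q^38] φ(38)=18,φ(19)=18,φ(2)=1,φ(1)=1 ⇒ 38

33, 34, 35, 36, 37, 38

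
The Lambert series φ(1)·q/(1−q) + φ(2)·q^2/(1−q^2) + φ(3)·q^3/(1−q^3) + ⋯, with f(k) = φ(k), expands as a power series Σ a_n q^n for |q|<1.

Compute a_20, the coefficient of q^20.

d|20:{20,10,5,4,2,1}  Σφ=8+4+4+2+1+1=20

a_20 = 20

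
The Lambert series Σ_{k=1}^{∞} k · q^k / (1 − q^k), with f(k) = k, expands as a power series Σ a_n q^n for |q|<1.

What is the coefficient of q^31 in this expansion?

a_31 = 32

q^31  k|31↦f(k): 31:31 1:1  a_31=32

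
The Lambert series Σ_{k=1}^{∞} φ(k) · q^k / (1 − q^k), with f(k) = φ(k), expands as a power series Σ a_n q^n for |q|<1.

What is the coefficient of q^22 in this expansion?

[q^22] φ(22)=10,φ(11)=10,φ(2)=1,φ(1)=1 ⇒ 22

a_22 = 22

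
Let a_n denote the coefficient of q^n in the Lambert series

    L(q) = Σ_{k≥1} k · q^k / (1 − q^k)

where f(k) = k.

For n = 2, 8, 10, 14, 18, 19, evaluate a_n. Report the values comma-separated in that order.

3, 15, 18, 24, 39, 20

[q^2] f(2)=2,f(1)=1 ⇒ 3
n=8: 1·8 2·4 4·2 8·1  f→[1+2+4+8]=15
[q^10] f(10)=10,f(5)=5,f(2)=2,f(1)=1 ⇒ 18
q^14  k|14↦f(k): 14:14 7:7 2:2 1:1  a_14=24
n=18: 18·1 9·2 6·3 3·6 2·9 1·18  f→[18+9+6+3+2+1]=39
n=19: 1·19 19·1  f→[1+19]=20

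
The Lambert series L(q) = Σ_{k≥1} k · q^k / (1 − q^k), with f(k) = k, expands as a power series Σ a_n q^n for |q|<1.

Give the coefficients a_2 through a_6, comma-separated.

3, 4, 7, 6, 12

n=2: 2·1 1·2  f→[2+1]=3
q^3  k|3↦f(k): 1:1 3:3  a_3=4
[q^4] f(1)=1,f(2)=2,f(4)=4 ⇒ 7
[q^5] f(5)=5,f(1)=1 ⇒ 6
q^6  k|6↦f(k): 6:6 3:3 2:2 1:1  a_6=12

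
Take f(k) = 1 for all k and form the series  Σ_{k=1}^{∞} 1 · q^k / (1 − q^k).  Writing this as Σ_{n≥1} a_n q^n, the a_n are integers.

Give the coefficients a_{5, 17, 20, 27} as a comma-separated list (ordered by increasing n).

2, 2, 6, 4

q^5  k|5↦f(k): 1:1 5:1  a_5=2
d|17:{1,17}  Σf=1+1=2
d|20:{1,2,4,5,10,20}  Σf=1+1+1+1+1+1=6
q^27  k|27↦f(k): 27:1 9:1 3:1 1:1  a_27=4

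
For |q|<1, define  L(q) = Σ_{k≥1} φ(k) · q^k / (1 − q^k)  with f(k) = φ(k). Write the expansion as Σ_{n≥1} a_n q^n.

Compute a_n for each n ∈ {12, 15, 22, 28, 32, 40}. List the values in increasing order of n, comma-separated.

d|12:{12,6,4,3,2,1}  Σφ=4+2+2+2+1+1=12
[q^15] φ(1)=1,φ(3)=2,φ(5)=4,φ(15)=8 ⇒ 15
q^22  k|22↦φ(k): 1:1 2:1 11:10 22:10  a_22=22
q^28  k|28↦φ(k): 28:12 14:6 7:6 4:2 2:1 1:1  a_28=28
d|32:{32,16,8,4,2,1}  Σφ=16+8+4+2+1+1=32
[q^40] φ(1)=1,φ(2)=1,φ(4)=2,φ(5)=4,φ(8)=4,φ(10)=4,φ(20)=8,φ(40)=16 ⇒ 40

12, 15, 22, 28, 32, 40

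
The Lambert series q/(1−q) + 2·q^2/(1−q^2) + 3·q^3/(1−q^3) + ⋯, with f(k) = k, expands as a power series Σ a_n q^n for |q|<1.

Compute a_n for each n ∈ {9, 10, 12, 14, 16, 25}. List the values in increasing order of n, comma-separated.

d|9:{9,3,1}  Σf=9+3+1=13
d|10:{1,2,5,10}  Σf=1+2+5+10=18
q^12  k|12↦f(k): 12:12 6:6 4:4 3:3 2:2 1:1  a_12=28
n=14: 1·14 2·7 7·2 14·1  f→[1+2+7+14]=24
n=16: 16·1 8·2 4·4 2·8 1·16  f→[16+8+4+2+1]=31
d|25:{25,5,1}  Σf=25+5+1=31

13, 18, 28, 24, 31, 31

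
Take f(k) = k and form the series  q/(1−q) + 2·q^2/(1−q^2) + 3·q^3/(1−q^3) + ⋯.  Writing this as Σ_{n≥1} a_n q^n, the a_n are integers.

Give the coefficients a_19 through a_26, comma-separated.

d|19:{19,1}  Σf=19+1=20
n=20: 1·20 2·10 4·5 5·4 10·2 20·1  f→[1+2+4+5+10+20]=42
[q^21] f(21)=21,f(7)=7,f(3)=3,f(1)=1 ⇒ 32
n=22: 22·1 11·2 2·11 1·22  f→[22+11+2+1]=36
d|23:{1,23}  Σf=1+23=24
d|24:{1,2,3,4,6,8,12,24}  Σf=1+2+3+4+6+8+12+24=60
[q^25] f(1)=1,f(5)=5,f(25)=25 ⇒ 31
[q^26] f(26)=26,f(13)=13,f(2)=2,f(1)=1 ⇒ 42

20, 42, 32, 36, 24, 60, 31, 42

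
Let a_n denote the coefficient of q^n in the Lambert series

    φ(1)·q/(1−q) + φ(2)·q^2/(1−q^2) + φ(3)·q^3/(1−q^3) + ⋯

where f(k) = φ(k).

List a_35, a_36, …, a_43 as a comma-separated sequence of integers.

n=35: 35·1 7·5 5·7 1·35  φ→[24+6+4+1]=35
n=36: 1·36 2·18 3·12 4·9 6·6 9·4 12·3 18·2 36·1  φ→[1+1+2+2+2+6+4+6+12]=36
d|37:{37,1}  Σφ=36+1=37
d|38:{38,19,2,1}  Σφ=18+18+1+1=38
q^39  k|39↦φ(k): 1:1 3:2 13:12 39:24  a_39=39
n=40: 40·1 20·2 10·4 8·5 5·8 4·10 2·20 1·40  φ→[16+8+4+4+4+2+1+1]=40
d|41:{41,1}  Σφ=40+1=41
q^42  k|42↦φ(k): 1:1 2:1 3:2 6:2 7:6 14:6 21:12 42:12  a_42=42
q^43  k|43↦φ(k): 1:1 43:42  a_43=43

35, 36, 37, 38, 39, 40, 41, 42, 43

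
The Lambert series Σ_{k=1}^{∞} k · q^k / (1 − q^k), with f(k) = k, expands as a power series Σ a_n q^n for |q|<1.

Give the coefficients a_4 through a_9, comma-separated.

q^4  k|4↦f(k): 4:4 2:2 1:1  a_4=7
q^5  k|5↦f(k): 5:5 1:1  a_5=6
n=6: 1·6 2·3 3·2 6·1  f→[1+2+3+6]=12
n=7: 7·1 1·7  f→[7+1]=8
d|8:{8,4,2,1}  Σf=8+4+2+1=15
q^9  k|9↦f(k): 9:9 3:3 1:1  a_9=13

7, 6, 12, 8, 15, 13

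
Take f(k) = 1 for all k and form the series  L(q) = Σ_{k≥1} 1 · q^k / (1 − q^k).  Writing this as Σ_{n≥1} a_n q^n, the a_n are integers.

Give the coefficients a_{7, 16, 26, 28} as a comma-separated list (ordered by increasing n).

d|7:{1,7}  Σf=1+1=2
n=16: 1·16 2·8 4·4 8·2 16·1  f→[1+1+1+1+1]=5
d|26:{1,2,13,26}  Σf=1+1+1+1=4
n=28: 1·28 2·14 4·7 7·4 14·2 28·1  f→[1+1+1+1+1+1]=6

2, 5, 4, 6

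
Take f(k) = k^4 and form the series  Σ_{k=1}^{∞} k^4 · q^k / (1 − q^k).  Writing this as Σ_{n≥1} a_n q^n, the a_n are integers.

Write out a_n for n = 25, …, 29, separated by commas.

q^25  k|25↦f(k): 1:1 5:625 25:390625  a_25=391251
n=26: 26·1 13·2 2·13 1·26  f→[456976+28561+16+1]=485554
[q^27] f(1)=1,f(3)=81,f(9)=6561,f(27)=531441 ⇒ 538084
n=28: 28·1 14·2 7·4 4·7 2·14 1·28  f→[614656+38416+2401+256+16+1]=655746
q^29  k|29↦f(k): 29:707281 1:1  a_29=707282

391251, 485554, 538084, 655746, 707282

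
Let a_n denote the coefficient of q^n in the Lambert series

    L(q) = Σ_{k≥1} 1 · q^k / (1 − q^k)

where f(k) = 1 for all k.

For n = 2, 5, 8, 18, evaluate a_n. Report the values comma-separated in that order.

d|2:{1,2}  Σf=1+1=2
[q^5] f(1)=1,f(5)=1 ⇒ 2
q^8  k|8↦f(k): 1:1 2:1 4:1 8:1  a_8=4
q^18  k|18↦f(k): 18:1 9:1 6:1 3:1 2:1 1:1  a_18=6

2, 2, 4, 6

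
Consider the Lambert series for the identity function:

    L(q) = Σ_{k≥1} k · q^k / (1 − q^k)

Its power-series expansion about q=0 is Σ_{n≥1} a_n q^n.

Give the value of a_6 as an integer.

a_6 = 12

n=6: 1·6 2·3 3·2 6·1  f→[1+2+3+6]=12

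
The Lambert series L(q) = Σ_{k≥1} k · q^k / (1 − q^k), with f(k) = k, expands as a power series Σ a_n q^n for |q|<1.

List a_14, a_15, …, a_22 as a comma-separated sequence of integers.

24, 24, 31, 18, 39, 20, 42, 32, 36

n=14: 1·14 2·7 7·2 14·1  f→[1+2+7+14]=24
q^15  k|15↦f(k): 15:15 5:5 3:3 1:1  a_15=24
q^16  k|16↦f(k): 16:16 8:8 4:4 2:2 1:1  a_16=31
q^17  k|17↦f(k): 1:1 17:17  a_17=18
q^18  k|18↦f(k): 18:18 9:9 6:6 3:3 2:2 1:1  a_18=39
d|19:{1,19}  Σf=1+19=20
n=20: 1·20 2·10 4·5 5·4 10·2 20·1  f→[1+2+4+5+10+20]=42
n=21: 21·1 7·3 3·7 1·21  f→[21+7+3+1]=32
n=22: 1·22 2·11 11·2 22·1  f→[1+2+11+22]=36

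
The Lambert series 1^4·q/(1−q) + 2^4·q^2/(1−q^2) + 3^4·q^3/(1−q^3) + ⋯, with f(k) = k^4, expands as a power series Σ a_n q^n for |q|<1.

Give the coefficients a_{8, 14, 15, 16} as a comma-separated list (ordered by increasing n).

4369, 40834, 51332, 69905

d|8:{8,4,2,1}  Σf=4096+256+16+1=4369
d|14:{14,7,2,1}  Σf=38416+2401+16+1=40834
[q^15] f(1)=1,f(3)=81,f(5)=625,f(15)=50625 ⇒ 51332
[q^16] f(1)=1,f(2)=16,f(4)=256,f(8)=4096,f(16)=65536 ⇒ 69905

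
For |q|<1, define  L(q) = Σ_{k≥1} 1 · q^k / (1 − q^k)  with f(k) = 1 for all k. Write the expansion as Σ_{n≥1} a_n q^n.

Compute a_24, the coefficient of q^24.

a_24 = 8

q^24  k|24↦f(k): 24:1 12:1 8:1 6:1 4:1 3:1 2:1 1:1  a_24=8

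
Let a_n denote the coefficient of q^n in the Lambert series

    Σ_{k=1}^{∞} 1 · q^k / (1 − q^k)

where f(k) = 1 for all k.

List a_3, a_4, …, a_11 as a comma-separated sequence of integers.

[q^3] f(1)=1,f(3)=1 ⇒ 2
[q^4] f(4)=1,f(2)=1,f(1)=1 ⇒ 3
[q^5] f(5)=1,f(1)=1 ⇒ 2
d|6:{6,3,2,1}  Σf=1+1+1+1=4
q^7  k|7↦f(k): 1:1 7:1  a_7=2
[q^8] f(8)=1,f(4)=1,f(2)=1,f(1)=1 ⇒ 4
[q^9] f(1)=1,f(3)=1,f(9)=1 ⇒ 3
d|10:{1,2,5,10}  Σf=1+1+1+1=4
n=11: 11·1 1·11  f→[1+1]=2

2, 3, 2, 4, 2, 4, 3, 4, 2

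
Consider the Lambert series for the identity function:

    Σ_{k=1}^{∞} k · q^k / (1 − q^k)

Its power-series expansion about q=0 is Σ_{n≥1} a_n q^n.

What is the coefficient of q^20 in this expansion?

a_20 = 42

n=20: 20·1 10·2 5·4 4·5 2·10 1·20  f→[20+10+5+4+2+1]=42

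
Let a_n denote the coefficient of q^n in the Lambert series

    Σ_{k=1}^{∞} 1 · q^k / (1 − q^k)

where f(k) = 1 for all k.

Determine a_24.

a_24 = 8

q^24  k|24↦f(k): 1:1 2:1 3:1 4:1 6:1 8:1 12:1 24:1  a_24=8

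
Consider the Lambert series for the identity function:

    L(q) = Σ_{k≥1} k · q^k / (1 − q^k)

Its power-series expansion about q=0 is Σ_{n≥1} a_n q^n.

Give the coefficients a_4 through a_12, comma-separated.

d|4:{4,2,1}  Σf=4+2+1=7
[q^5] f(5)=5,f(1)=1 ⇒ 6
d|6:{1,2,3,6}  Σf=1+2+3+6=12
n=7: 1·7 7·1  f→[1+7]=8
[q^8] f(1)=1,f(2)=2,f(4)=4,f(8)=8 ⇒ 15
d|9:{1,3,9}  Σf=1+3+9=13
d|10:{1,2,5,10}  Σf=1+2+5+10=18
n=11: 11·1 1·11  f→[11+1]=12
n=12: 1·12 2·6 3·4 4·3 6·2 12·1  f→[1+2+3+4+6+12]=28

7, 6, 12, 8, 15, 13, 18, 12, 28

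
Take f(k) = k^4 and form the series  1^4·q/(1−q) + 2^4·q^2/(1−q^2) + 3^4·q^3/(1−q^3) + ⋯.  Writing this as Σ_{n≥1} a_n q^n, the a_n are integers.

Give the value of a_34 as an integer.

[q^34] f(1)=1,f(2)=16,f(17)=83521,f(34)=1336336 ⇒ 1419874

a_34 = 1419874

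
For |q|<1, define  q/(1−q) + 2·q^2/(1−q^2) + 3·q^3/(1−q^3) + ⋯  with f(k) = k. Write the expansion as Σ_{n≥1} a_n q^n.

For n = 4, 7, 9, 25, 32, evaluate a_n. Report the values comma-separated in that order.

7, 8, 13, 31, 63

d|4:{4,2,1}  Σf=4+2+1=7
[q^7] f(1)=1,f(7)=7 ⇒ 8
[q^9] f(1)=1,f(3)=3,f(9)=9 ⇒ 13
n=25: 25·1 5·5 1·25  f→[25+5+1]=31
q^32  k|32↦f(k): 32:32 16:16 8:8 4:4 2:2 1:1  a_32=63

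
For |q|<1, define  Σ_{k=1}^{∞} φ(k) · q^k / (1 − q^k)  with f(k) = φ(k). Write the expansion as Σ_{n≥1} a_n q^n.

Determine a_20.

q^20  k|20↦φ(k): 1:1 2:1 4:2 5:4 10:4 20:8  a_20=20

a_20 = 20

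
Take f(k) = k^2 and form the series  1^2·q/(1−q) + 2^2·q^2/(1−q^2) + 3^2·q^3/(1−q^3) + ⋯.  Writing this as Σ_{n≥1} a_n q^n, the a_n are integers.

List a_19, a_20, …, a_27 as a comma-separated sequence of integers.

362, 546, 500, 610, 530, 850, 651, 850, 820

d|19:{1,19}  Σf=1+361=362
d|20:{1,2,4,5,10,20}  Σf=1+4+16+25+100+400=546
q^21  k|21↦f(k): 1:1 3:9 7:49 21:441  a_21=500
n=22: 1·22 2·11 11·2 22·1  f→[1+4+121+484]=610
d|23:{23,1}  Σf=529+1=530
[q^24] f(1)=1,f(2)=4,f(3)=9,f(4)=16,f(6)=36,f(8)=64,f(12)=144,f(24)=576 ⇒ 850
q^25  k|25↦f(k): 25:625 5:25 1:1  a_25=651
n=26: 1·26 2·13 13·2 26·1  f→[1+4+169+676]=850
[q^27] f(1)=1,f(3)=9,f(9)=81,f(27)=729 ⇒ 820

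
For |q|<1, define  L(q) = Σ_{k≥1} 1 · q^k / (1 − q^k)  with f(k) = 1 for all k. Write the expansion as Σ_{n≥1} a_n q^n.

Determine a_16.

q^16  k|16↦f(k): 1:1 2:1 4:1 8:1 16:1  a_16=5

a_16 = 5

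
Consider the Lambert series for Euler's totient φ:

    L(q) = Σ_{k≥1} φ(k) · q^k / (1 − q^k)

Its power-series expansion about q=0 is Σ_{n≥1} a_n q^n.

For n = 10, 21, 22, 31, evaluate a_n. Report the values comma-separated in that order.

n=10: 1·10 2·5 5·2 10·1  φ→[1+1+4+4]=10
n=21: 21·1 7·3 3·7 1·21  φ→[12+6+2+1]=21
q^22  k|22↦φ(k): 22:10 11:10 2:1 1:1  a_22=22
n=31: 31·1 1·31  φ→[30+1]=31

10, 21, 22, 31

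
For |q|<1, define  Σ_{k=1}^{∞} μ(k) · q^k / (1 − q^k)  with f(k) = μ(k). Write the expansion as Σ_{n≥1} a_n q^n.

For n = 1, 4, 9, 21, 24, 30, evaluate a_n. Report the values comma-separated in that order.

n=1: 1·1  μ→[1]=1
d|4:{4,2,1}  Σμ=0+(-1)+1=0
d|9:{1,3,9}  Σμ=1+(-1)+0=0
d|21:{1,3,7,21}  Σμ=1+(-1)+(-1)+1=0
d|24:{1,2,3,4,6,8,12,24}  Σμ=1+(-1)+(-1)+0+1+0+0+0=0
q^30  k|30↦μ(k): 1:1 2:-1 3:-1 5:-1 6:1 10:1 15:1 30:-1  a_30=0

1, 0, 0, 0, 0, 0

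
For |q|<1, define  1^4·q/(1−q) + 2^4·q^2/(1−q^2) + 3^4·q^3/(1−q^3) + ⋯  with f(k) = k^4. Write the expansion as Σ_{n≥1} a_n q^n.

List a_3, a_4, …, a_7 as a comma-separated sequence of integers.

82, 273, 626, 1394, 2402

[q^3] f(3)=81,f(1)=1 ⇒ 82
q^4  k|4↦f(k): 4:256 2:16 1:1  a_4=273
d|5:{1,5}  Σf=1+625=626
q^6  k|6↦f(k): 6:1296 3:81 2:16 1:1  a_6=1394
n=7: 1·7 7·1  f→[1+2401]=2402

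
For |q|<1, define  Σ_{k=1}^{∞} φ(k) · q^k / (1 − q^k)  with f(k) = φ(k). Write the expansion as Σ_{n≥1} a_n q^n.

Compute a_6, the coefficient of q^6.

d|6:{1,2,3,6}  Σφ=1+1+2+2=6

a_6 = 6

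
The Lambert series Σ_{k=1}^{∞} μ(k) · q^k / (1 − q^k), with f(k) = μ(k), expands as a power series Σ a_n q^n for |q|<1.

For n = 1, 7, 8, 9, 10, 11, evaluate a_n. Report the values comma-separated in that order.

1, 0, 0, 0, 0, 0

q^1  k|1↦μ(k): 1:1  a_1=1
d|7:{1,7}  Σμ=1+(-1)=0
[q^8] μ(1)=1,μ(2)=-1,μ(4)=0,μ(8)=0 ⇒ 0
[q^9] μ(9)=0,μ(3)=-1,μ(1)=1 ⇒ 0
[q^10] μ(1)=1,μ(2)=-1,μ(5)=-1,μ(10)=1 ⇒ 0
n=11: 1·11 11·1  μ→[1+(-1)]=0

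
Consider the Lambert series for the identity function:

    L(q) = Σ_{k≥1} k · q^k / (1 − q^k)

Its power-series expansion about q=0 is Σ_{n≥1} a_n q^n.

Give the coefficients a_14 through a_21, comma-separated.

24, 24, 31, 18, 39, 20, 42, 32

n=14: 14·1 7·2 2·7 1·14  f→[14+7+2+1]=24
q^15  k|15↦f(k): 15:15 5:5 3:3 1:1  a_15=24
q^16  k|16↦f(k): 1:1 2:2 4:4 8:8 16:16  a_16=31
q^17  k|17↦f(k): 17:17 1:1  a_17=18
q^18  k|18↦f(k): 18:18 9:9 6:6 3:3 2:2 1:1  a_18=39
[q^19] f(1)=1,f(19)=19 ⇒ 20
n=20: 20·1 10·2 5·4 4·5 2·10 1·20  f→[20+10+5+4+2+1]=42
d|21:{21,7,3,1}  Σf=21+7+3+1=32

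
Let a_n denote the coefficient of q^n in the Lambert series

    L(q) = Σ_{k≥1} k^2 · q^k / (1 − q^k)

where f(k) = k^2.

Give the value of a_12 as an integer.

a_12 = 210

q^12  k|12↦f(k): 12:144 6:36 4:16 3:9 2:4 1:1  a_12=210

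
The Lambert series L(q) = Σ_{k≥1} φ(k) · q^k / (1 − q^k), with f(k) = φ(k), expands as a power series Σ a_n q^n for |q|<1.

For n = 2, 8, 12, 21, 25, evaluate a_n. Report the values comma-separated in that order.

n=2: 2·1 1·2  φ→[1+1]=2
[q^8] φ(8)=4,φ(4)=2,φ(2)=1,φ(1)=1 ⇒ 8
[q^12] φ(12)=4,φ(6)=2,φ(4)=2,φ(3)=2,φ(2)=1,φ(1)=1 ⇒ 12
q^21  k|21↦φ(k): 21:12 7:6 3:2 1:1  a_21=21
q^25  k|25↦φ(k): 25:20 5:4 1:1  a_25=25

2, 8, 12, 21, 25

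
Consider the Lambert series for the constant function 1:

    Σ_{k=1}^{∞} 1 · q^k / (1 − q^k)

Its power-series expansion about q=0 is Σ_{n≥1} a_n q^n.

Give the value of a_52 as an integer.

q^52  k|52↦f(k): 52:1 26:1 13:1 4:1 2:1 1:1  a_52=6

a_52 = 6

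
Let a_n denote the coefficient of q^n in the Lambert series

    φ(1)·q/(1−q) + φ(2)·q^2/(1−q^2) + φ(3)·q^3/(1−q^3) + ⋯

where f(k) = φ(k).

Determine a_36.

q^36  k|36↦φ(k): 1:1 2:1 3:2 4:2 6:2 9:6 12:4 18:6 36:12  a_36=36

a_36 = 36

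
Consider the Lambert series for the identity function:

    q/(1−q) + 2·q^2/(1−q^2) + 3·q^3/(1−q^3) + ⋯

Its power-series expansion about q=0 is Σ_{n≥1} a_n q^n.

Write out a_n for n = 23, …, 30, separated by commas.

24, 60, 31, 42, 40, 56, 30, 72

[q^23] f(1)=1,f(23)=23 ⇒ 24
[q^24] f(1)=1,f(2)=2,f(3)=3,f(4)=4,f(6)=6,f(8)=8,f(12)=12,f(24)=24 ⇒ 60
q^25  k|25↦f(k): 25:25 5:5 1:1  a_25=31
n=26: 1·26 2·13 13·2 26·1  f→[1+2+13+26]=42
d|27:{1,3,9,27}  Σf=1+3+9+27=40
[q^28] f(1)=1,f(2)=2,f(4)=4,f(7)=7,f(14)=14,f(28)=28 ⇒ 56
n=29: 1·29 29·1  f→[1+29]=30
[q^30] f(1)=1,f(2)=2,f(3)=3,f(5)=5,f(6)=6,f(10)=10,f(15)=15,f(30)=30 ⇒ 72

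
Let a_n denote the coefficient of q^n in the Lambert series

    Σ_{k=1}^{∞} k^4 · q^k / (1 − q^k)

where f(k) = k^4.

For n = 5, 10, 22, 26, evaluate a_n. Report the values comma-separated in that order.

626, 10642, 248914, 485554

n=5: 5·1 1·5  f→[625+1]=626
[q^10] f(10)=10000,f(5)=625,f(2)=16,f(1)=1 ⇒ 10642
q^22  k|22↦f(k): 22:234256 11:14641 2:16 1:1  a_22=248914
d|26:{1,2,13,26}  Σf=1+16+28561+456976=485554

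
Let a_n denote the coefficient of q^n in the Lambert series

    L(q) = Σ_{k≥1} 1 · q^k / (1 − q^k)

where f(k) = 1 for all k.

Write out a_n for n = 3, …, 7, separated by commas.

2, 3, 2, 4, 2

[q^3] f(3)=1,f(1)=1 ⇒ 2
d|4:{4,2,1}  Σf=1+1+1=3
q^5  k|5↦f(k): 1:1 5:1  a_5=2
[q^6] f(1)=1,f(2)=1,f(3)=1,f(6)=1 ⇒ 4
n=7: 7·1 1·7  f→[1+1]=2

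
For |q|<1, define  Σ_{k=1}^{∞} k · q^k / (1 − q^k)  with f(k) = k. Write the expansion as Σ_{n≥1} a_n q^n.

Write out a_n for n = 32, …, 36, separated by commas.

d|32:{32,16,8,4,2,1}  Σf=32+16+8+4+2+1=63
n=33: 1·33 3·11 11·3 33·1  f→[1+3+11+33]=48
d|34:{1,2,17,34}  Σf=1+2+17+34=54
n=35: 35·1 7·5 5·7 1·35  f→[35+7+5+1]=48
d|36:{1,2,3,4,6,9,12,18,36}  Σf=1+2+3+4+6+9+12+18+36=91

63, 48, 54, 48, 91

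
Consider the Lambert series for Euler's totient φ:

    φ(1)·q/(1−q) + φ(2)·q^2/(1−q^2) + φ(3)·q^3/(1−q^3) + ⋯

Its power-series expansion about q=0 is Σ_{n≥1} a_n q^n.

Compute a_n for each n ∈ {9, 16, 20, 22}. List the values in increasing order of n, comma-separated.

d|9:{9,3,1}  Σφ=6+2+1=9
n=16: 1·16 2·8 4·4 8·2 16·1  φ→[1+1+2+4+8]=16
q^20  k|20↦φ(k): 20:8 10:4 5:4 4:2 2:1 1:1  a_20=20
[q^22] φ(1)=1,φ(2)=1,φ(11)=10,φ(22)=10 ⇒ 22

9, 16, 20, 22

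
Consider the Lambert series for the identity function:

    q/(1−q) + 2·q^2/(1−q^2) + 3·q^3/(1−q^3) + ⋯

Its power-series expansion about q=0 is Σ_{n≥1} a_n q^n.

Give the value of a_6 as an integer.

d|6:{6,3,2,1}  Σf=6+3+2+1=12

a_6 = 12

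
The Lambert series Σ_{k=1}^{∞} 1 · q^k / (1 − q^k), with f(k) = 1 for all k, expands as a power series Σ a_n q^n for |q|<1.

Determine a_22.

a_22 = 4

q^22  k|22↦f(k): 1:1 2:1 11:1 22:1  a_22=4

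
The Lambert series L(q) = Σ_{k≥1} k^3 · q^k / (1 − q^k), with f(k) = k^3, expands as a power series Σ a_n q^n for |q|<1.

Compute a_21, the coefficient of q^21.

a_21 = 9632

n=21: 21·1 7·3 3·7 1·21  f→[9261+343+27+1]=9632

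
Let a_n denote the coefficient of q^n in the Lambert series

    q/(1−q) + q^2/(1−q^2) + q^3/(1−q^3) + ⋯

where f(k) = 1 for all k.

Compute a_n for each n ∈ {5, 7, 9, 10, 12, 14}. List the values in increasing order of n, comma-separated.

2, 2, 3, 4, 6, 4

d|5:{5,1}  Σf=1+1=2
d|7:{7,1}  Σf=1+1=2
d|9:{1,3,9}  Σf=1+1+1=3
d|10:{1,2,5,10}  Σf=1+1+1+1=4
q^12  k|12↦f(k): 1:1 2:1 3:1 4:1 6:1 12:1  a_12=6
[q^14] f(14)=1,f(7)=1,f(2)=1,f(1)=1 ⇒ 4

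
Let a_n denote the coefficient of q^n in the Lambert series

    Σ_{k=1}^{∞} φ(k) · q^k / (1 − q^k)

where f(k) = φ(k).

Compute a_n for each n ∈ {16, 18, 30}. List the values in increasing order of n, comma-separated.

q^16  k|16↦φ(k): 16:8 8:4 4:2 2:1 1:1  a_16=16
q^18  k|18↦φ(k): 18:6 9:6 6:2 3:2 2:1 1:1  a_18=18
n=30: 30·1 15·2 10·3 6·5 5·6 3·10 2·15 1·30  φ→[8+8+4+2+4+2+1+1]=30

16, 18, 30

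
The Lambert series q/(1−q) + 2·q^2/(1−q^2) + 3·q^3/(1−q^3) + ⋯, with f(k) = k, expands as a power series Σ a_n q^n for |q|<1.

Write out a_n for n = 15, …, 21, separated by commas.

24, 31, 18, 39, 20, 42, 32

[q^15] f(15)=15,f(5)=5,f(3)=3,f(1)=1 ⇒ 24
q^16  k|16↦f(k): 16:16 8:8 4:4 2:2 1:1  a_16=31
q^17  k|17↦f(k): 1:1 17:17  a_17=18
d|18:{18,9,6,3,2,1}  Σf=18+9+6+3+2+1=39
q^19  k|19↦f(k): 19:19 1:1  a_19=20
n=20: 20·1 10·2 5·4 4·5 2·10 1·20  f→[20+10+5+4+2+1]=42
q^21  k|21↦f(k): 1:1 3:3 7:7 21:21  a_21=32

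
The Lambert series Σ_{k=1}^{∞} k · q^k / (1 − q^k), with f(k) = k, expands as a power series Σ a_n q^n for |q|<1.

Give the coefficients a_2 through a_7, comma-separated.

[q^2] f(1)=1,f(2)=2 ⇒ 3
d|3:{3,1}  Σf=3+1=4
[q^4] f(4)=4,f(2)=2,f(1)=1 ⇒ 7
q^5  k|5↦f(k): 1:1 5:5  a_5=6
[q^6] f(1)=1,f(2)=2,f(3)=3,f(6)=6 ⇒ 12
d|7:{7,1}  Σf=7+1=8

3, 4, 7, 6, 12, 8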